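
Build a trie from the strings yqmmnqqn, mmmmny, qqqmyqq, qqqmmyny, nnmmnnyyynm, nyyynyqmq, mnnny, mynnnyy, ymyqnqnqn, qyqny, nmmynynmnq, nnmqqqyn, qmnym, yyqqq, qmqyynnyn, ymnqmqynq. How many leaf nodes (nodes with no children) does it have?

A leaf is a node with no children — equivalently, the end of a word that is not a proper prefix of any other stored word.
Those words: "mmmmny", "mnnny", "mynnnyy", "nmmynynmnq", "nnmmnnyyynm", "nnmqqqyn", "nyyynyqmq", "qmnym", "qmqyynnyn", "qqqmmyny", "qqqmyqq", "qyqny", "ymnqmqynq", "ymyqnqnqn", "yqmmnqqn", "yyqqq"
Leaf count: 16

16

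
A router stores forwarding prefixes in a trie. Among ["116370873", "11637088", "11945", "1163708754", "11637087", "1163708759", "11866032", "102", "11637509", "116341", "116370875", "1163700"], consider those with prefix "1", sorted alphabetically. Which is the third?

1163700

Words with prefix "1", in lexicographic order: "102", "116341", "1163700", "11637087", "116370873", "116370875", "1163708754", "1163708759", "11637088", "11637509", "11866032", "11945"
Position 3: 1163700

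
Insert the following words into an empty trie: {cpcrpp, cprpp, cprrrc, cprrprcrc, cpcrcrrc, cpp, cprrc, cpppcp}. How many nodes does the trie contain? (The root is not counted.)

26

For each word, the new-node count is its length minus the longest prefix already in the trie:
  "cpcrpp" → 6 new (c, p, c, r, p, p)
  "cprpp" → prefix "cp" already present; 3 new (r, p, p)
  "cprrrc" → prefix "cpr" already present; 3 new (r, r, c)
  "cprrprcrc" → prefix "cprr" already present; 5 new (p, r, c, r, c)
  "cpcrcrrc" → prefix "cpcr" already present; 4 new (c, r, r, c)
  "cpp" → prefix "cp" already present; 1 new (p)
  "cprrc" → prefix "cprr" already present; 1 new (c)
  "cpppcp" → prefix "cpp" already present; 3 new (p, c, p)
Total nodes = 6 + 3 + 3 + 5 + 4 + 1 + 1 + 3 = 26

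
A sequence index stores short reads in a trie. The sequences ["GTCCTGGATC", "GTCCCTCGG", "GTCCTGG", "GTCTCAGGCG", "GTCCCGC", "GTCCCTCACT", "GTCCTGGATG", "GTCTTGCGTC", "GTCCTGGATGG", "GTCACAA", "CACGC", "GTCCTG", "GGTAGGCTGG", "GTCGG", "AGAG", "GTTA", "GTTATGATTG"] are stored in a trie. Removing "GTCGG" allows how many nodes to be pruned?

2

After clearing the end-marker at "GTCGG", prune upward until reaching a node still needed by another word.
The suffix "GG" (2 nodes) is used only by "GTCGG"; the node for "GTC" still has the child "C", so pruning stops there.
Nodes removed: 2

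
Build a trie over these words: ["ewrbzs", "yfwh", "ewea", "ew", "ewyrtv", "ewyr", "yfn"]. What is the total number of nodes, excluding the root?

For each word, the new-node count is its length minus the longest prefix already in the trie:
  "ewrbzs" → 6 new (e, w, r, b, z, s)
  "yfwh" → 4 new (y, f, w, h)
  "ewea" → prefix "ew" already present; 2 new (e, a)
  "ew" → prefix "ew" already present; 0 new (none)
  "ewyrtv" → prefix "ew" already present; 4 new (y, r, t, v)
  "ewyr" → prefix "ewyr" already present; 0 new (none)
  "yfn" → prefix "yf" already present; 1 new (n)
Total nodes = 6 + 4 + 2 + 0 + 4 + 0 + 1 = 17

17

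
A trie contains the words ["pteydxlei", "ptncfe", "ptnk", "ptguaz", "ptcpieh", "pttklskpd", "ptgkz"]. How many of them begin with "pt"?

7

Filter for entries beginning with "pt":
Matches: "ptcpieh", "pteydxlei", "ptgkz", "ptguaz", "ptncfe", "ptnk", "pttklskpd"
Count: 7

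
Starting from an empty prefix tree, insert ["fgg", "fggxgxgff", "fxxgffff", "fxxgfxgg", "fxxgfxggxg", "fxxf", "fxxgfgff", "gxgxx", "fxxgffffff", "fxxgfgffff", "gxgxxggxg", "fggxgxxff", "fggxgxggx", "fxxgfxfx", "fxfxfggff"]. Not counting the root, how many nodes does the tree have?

For each word, the new-node count is its length minus the longest prefix already in the trie:
  "fgg" → 3 new (f, g, g)
  "fggxgxgff" → prefix "fgg" already present; 6 new (x, g, x, g, f, f)
  "fxxgffff" → prefix "f" already present; 7 new (x, x, g, f, f, f, f)
  "fxxgfxgg" → prefix "fxxgf" already present; 3 new (x, g, g)
  "fxxgfxggxg" → prefix "fxxgfxgg" already present; 2 new (x, g)
  "fxxf" → prefix "fxx" already present; 1 new (f)
  "fxxgfgff" → prefix "fxxgf" already present; 3 new (g, f, f)
  "gxgxx" → 5 new (g, x, g, x, x)
  "fxxgffffff" → prefix "fxxgffff" already present; 2 new (f, f)
  "fxxgfgffff" → prefix "fxxgfgff" already present; 2 new (f, f)
  "gxgxxggxg" → prefix "gxgxx" already present; 4 new (g, g, x, g)
  "fggxgxxff" → prefix "fggxgx" already present; 3 new (x, f, f)
  "fggxgxggx" → prefix "fggxgxg" already present; 2 new (g, x)
  "fxxgfxfx" → prefix "fxxgfx" already present; 2 new (f, x)
  "fxfxfggff" → prefix "fx" already present; 7 new (f, x, f, g, g, f, f)
Total nodes = 3 + 6 + 7 + 3 + 2 + 1 + 3 + 5 + 2 + 2 + 4 + 3 + 2 + 2 + 7 = 52

52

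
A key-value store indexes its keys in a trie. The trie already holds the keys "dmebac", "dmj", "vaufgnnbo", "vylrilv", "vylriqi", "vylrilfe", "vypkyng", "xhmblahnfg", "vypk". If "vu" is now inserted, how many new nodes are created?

1

Walking "vu" from the root, the first 1 characters ("v") follow existing edges; "u" is the first miss.
New nodes needed: |"vu"| − 1 = 2 − 1 = 1.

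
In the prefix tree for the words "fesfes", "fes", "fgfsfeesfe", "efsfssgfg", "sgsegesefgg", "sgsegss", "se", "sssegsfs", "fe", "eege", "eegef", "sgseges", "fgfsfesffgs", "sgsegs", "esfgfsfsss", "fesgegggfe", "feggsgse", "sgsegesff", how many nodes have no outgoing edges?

A leaf is a node with no children — equivalently, the end of a word that is not a proper prefix of any other stored word.
Those words: "eegef", "efsfssgfg", "esfgfsfsss", "feggsgse", "fesfes", "fesgegggfe", "fgfsfeesfe", "fgfsfesffgs", "se", "sgsegesefgg", "sgsegesff", "sgsegss", "sssegsfs"
Leaf count: 13

13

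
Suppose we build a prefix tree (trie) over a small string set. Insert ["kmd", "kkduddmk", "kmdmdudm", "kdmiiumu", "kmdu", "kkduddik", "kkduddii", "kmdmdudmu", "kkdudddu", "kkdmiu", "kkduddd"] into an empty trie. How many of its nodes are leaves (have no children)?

8

A leaf is a node with no children — equivalently, the end of a word that is not a proper prefix of any other stored word.
Those words: "kdmiiumu", "kkdmiu", "kkdudddu", "kkduddii", "kkduddik", "kkduddmk", "kmdmdudmu", "kmdu"
Leaf count: 8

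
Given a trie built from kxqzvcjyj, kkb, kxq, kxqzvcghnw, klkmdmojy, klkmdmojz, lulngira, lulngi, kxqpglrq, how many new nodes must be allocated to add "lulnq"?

1

"luln" is already a path in the trie; the remaining "q" must be added.
So 5 − 4 = 1 new nodes.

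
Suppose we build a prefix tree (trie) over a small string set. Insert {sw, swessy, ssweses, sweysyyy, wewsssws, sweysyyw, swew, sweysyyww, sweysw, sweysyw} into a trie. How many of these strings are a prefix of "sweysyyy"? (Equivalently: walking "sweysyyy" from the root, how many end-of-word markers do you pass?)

2

Traverse "sweysyyy" character by character; count nodes along the way that are marked as word ends.
Prefixes of the query that are stored words: "sw", "sweysyyy"
Count: 2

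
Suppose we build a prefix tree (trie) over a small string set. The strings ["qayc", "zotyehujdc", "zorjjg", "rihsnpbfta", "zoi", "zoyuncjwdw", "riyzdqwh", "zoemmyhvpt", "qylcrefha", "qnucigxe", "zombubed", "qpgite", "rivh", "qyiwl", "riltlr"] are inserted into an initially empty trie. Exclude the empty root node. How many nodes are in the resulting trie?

Trace insertions, counting only characters that open a new branch:
  "qayc" → 4 new (q, a, y, c)
  "zotyehujdc" → 10 new (z, o, t, y, e, h, u, j, d, c)
  "zorjjg" → prefix "zo" already present; 4 new (r, j, j, g)
  "rihsnpbfta" → 10 new (r, i, h, s, n, p, b, f, t, a)
  "zoi" → prefix "zo" already present; 1 new (i)
  "zoyuncjwdw" → prefix "zo" already present; 8 new (y, u, n, c, j, w, d, w)
  "riyzdqwh" → prefix "ri" already present; 6 new (y, z, d, q, w, h)
  "zoemmyhvpt" → prefix "zo" already present; 8 new (e, m, m, y, h, v, p, t)
  "qylcrefha" → prefix "q" already present; 8 new (y, l, c, r, e, f, h, a)
  "qnucigxe" → prefix "q" already present; 7 new (n, u, c, i, g, x, e)
  "zombubed" → prefix "zo" already present; 6 new (m, b, u, b, e, d)
  "qpgite" → prefix "q" already present; 5 new (p, g, i, t, e)
  "rivh" → prefix "ri" already present; 2 new (v, h)
  "qyiwl" → prefix "qy" already present; 3 new (i, w, l)
  "riltlr" → prefix "ri" already present; 4 new (l, t, l, r)
Total nodes = 4 + 10 + 4 + 10 + 1 + 8 + 6 + 8 + 8 + 7 + 6 + 5 + 2 + 3 + 4 = 86

86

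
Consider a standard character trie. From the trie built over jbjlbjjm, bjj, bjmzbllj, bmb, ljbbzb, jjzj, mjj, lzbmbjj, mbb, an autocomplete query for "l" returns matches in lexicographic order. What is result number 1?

ljbbzb

DFS of the "l" subtree visits, in order: "ljbbzb", "lzbmbjj"
The 1st is ljbbzb.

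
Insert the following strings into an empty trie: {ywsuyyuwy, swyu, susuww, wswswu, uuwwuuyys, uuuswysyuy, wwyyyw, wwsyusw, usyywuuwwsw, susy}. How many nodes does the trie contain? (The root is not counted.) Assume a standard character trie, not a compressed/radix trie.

62

Count nodes per top-level branch (shared prefixes stored once):
  's'-branch (susuww, susy, swyu): 10 nodes
  'u'-branch (usyywuuwwsw, uuuswysyuy, uuwwuuyys): 27 nodes
  'w'-branch (wswswu, wwsyusw, wwyyyw): 16 nodes
  'y'-branch (ywsuyyuwy): 9 nodes
Sum: 62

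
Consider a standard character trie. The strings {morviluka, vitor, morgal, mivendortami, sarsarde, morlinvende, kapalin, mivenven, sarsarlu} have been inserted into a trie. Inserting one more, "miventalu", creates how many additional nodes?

4

Walking "miventalu" from the root, the first 5 characters ("miven") follow existing edges; "t" is the first miss.
So 9 − 5 = 4 new nodes.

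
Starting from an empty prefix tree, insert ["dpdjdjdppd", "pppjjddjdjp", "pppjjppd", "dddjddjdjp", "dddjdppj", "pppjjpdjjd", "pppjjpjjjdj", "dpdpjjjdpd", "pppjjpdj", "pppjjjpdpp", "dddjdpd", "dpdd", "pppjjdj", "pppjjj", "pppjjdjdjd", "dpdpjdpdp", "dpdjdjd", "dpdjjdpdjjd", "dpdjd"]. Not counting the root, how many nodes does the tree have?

Count nodes per top-level branch (shared prefixes stored once):
  'd'-branch (dddjddjdjp, dddjdpd, dddjdppj, dpdd, dpdjd, dpdjdjd, dpdjdjdppd, dpdjjdpdjjd, dpdpjdpdp, dpdpjjjdpd): 42 nodes
  'p'-branch (pppjjddjdjp, pppjjdj, pppjjdjdjd, pppjjj, pppjjjpdpp, pppjjpdj, pppjjpdjjd, pppjjpjjjdj, pppjjppd): 32 nodes
Sum: 74

74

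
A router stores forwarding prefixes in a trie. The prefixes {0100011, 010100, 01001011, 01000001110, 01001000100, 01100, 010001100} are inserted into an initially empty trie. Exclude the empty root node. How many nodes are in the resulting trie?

30

Insert word by word; a character creates a node only if that edge doesn't already exist:
  "0100011" → 7 new (0, 1, 0, 0, 0, 1, 1)
  "010100" → prefix "010" already present; 3 new (1, 0, 0)
  "01001011" → prefix "0100" already present; 4 new (1, 0, 1, 1)
  "01000001110" → prefix "01000" already present; 6 new (0, 0, 1, 1, 1, 0)
  "01001000100" → prefix "010010" already present; 5 new (0, 0, 1, 0, 0)
  "01100" → prefix "01" already present; 3 new (1, 0, 0)
  "010001100" → prefix "0100011" already present; 2 new (0, 0)
Total nodes = 7 + 3 + 4 + 6 + 5 + 3 + 2 = 30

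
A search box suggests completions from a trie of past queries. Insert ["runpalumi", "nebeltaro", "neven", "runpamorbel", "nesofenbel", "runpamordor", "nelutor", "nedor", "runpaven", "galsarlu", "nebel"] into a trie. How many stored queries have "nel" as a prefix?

Filter for entries beginning with "nel":
Matches: "nelutor"
Count: 1

1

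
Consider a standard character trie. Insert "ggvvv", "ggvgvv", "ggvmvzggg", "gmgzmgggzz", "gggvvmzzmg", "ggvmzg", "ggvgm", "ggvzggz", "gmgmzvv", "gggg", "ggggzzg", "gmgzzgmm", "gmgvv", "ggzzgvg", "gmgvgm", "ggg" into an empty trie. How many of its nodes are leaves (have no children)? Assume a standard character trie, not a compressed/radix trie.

14

Leaves are exactly the stored words that no other stored word extends.
Those words: "ggggzzg", "gggvvmzzmg", "ggvgm", "ggvgvv", "ggvmvzggg", "ggvmzg", "ggvvv", "ggvzggz", "ggzzgvg", "gmgmzvv", "gmgvgm", "gmgvv", "gmgzmgggzz", "gmgzzgmm"
Leaf count: 14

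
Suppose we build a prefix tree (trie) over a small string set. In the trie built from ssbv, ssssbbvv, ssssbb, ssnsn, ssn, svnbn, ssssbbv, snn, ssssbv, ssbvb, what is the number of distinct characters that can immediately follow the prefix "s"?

The children of the "s" node are the distinct next characters among strings starting with "s".
Distinct next characters after "s": n, s, v.
That node has 3 child edges.

3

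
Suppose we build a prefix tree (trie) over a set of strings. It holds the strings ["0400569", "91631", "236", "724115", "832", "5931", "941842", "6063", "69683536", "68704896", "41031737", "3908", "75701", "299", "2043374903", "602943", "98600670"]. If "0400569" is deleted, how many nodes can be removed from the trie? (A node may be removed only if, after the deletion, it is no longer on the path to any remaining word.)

After clearing the end-marker at "0400569", prune upward until reaching a node still needed by another word.
No other word shares any prefix with "0400569", so all 7 of its nodes go.
Nodes removed: 7

7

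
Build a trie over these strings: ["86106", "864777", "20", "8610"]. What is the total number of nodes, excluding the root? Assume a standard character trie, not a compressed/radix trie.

Insert word by word; a character creates a node only if that edge doesn't already exist:
  "86106" → 5 new (8, 6, 1, 0, 6)
  "864777" → prefix "86" already present; 4 new (4, 7, 7, 7)
  "20" → 2 new (2, 0)
  "8610" → prefix "8610" already present; 0 new (none)
Total nodes = 5 + 4 + 2 + 0 = 11

11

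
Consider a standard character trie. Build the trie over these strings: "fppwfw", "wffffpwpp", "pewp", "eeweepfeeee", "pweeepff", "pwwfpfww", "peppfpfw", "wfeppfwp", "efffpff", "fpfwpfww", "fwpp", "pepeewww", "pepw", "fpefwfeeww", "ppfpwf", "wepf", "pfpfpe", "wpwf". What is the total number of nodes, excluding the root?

Count nodes per top-level branch (shared prefixes stored once):
  'e'-branch (eeweepfeeee, efffpff): 17 nodes
  'f'-branch (fpefwfeeww, fpfwpfww, fppwfw, fwpp): 23 nodes
  'p'-branch (pepeewww, peppfpfw, pepw, pewp, pfpfpe, ppfpwf, pweeepff, pwwfpfww): 39 nodes
  'w'-branch (wepf, wfeppfwp, wffffpwpp, wpwf): 21 nodes
Sum: 100

100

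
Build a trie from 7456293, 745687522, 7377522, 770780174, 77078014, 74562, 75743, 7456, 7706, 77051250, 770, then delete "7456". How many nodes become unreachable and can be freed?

0

After clearing the end-marker at "7456", prune upward until reaching a node still needed by another word.
Every node on "7456" is still needed (e.g. by "7456293"), so nothing is freed.
Nodes removed: 0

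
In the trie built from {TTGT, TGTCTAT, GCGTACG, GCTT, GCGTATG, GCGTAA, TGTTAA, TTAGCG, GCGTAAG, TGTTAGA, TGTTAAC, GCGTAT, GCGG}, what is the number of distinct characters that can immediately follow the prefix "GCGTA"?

3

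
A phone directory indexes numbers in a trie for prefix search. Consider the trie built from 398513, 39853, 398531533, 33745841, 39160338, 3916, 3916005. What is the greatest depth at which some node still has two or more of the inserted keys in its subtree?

Equivalently: take the maximum, over all pairs, of their longest common prefix length.
e.g. "3916005" and "39160338" share the prefix "39160" of length 5; no pair shares a longer one.
Longest shared-prefix length: 5

5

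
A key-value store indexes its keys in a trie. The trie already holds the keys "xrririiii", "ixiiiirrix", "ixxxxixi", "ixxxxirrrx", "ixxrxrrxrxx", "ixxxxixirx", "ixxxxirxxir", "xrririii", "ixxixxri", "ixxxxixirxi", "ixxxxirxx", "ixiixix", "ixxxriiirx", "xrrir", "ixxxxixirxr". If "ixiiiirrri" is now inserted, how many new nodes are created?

"ixiiiirr" is already a path in the trie; the remaining "ri" must be added.
New nodes needed: |"ixiiiirrri"| − 8 = 10 − 8 = 2.

2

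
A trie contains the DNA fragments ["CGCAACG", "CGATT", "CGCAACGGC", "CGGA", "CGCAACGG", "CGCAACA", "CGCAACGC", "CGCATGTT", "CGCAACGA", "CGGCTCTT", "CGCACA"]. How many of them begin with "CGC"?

8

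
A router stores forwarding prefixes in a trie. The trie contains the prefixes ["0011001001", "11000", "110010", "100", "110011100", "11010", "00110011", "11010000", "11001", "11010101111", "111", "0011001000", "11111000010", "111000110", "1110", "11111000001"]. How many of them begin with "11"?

Traverse to the node for "11", then collect every word in that subtree.
Matches: "11000", "11001", "110010", "110011100", "11010", "11010000", "11010101111", "111", "1110", "111000110", "11111000001", "11111000010"
Count: 12

12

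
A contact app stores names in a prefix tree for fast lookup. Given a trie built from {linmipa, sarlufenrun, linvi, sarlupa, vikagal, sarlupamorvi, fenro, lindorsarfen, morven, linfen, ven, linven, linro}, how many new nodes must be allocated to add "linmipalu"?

2

Walking "linmipalu" from the root, the first 7 characters ("linmipa") follow existing edges; "l" is the first miss.
New nodes needed: |"linmipalu"| − 7 = 9 − 7 = 2.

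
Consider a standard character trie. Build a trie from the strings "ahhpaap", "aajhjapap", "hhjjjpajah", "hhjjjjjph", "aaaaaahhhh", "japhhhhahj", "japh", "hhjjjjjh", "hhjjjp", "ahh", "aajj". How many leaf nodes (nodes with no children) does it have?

A leaf is a node with no children — equivalently, the end of a word that is not a proper prefix of any other stored word.
Those words: "aaaaaahhhh", "aajhjapap", "aajj", "ahhpaap", "hhjjjjjh", "hhjjjjjph", "hhjjjpajah", "japhhhhahj"
Leaf count: 8

8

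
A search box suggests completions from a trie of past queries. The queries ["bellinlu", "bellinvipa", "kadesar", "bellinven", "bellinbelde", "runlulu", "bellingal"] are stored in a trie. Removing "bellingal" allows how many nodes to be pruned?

3

Walk "bellingal" from the leaf back toward the root, removing each node that no remaining word uses.
The suffix "gal" (3 nodes) is used only by "bellingal"; the node for "bellin" still has the child "l", so pruning stops there.
Nodes removed: 3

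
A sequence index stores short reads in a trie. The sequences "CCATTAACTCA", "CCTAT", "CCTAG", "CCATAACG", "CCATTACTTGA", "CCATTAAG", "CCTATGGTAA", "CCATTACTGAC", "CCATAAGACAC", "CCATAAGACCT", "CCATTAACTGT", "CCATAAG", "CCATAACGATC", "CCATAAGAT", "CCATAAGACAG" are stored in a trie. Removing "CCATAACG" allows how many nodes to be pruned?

0

After clearing the end-marker at "CCATAACG", prune upward until reaching a node still needed by another word.
Every node on "CCATAACG" is still needed (e.g. by "CCATAACGATC"), so nothing is freed.
Nodes removed: 0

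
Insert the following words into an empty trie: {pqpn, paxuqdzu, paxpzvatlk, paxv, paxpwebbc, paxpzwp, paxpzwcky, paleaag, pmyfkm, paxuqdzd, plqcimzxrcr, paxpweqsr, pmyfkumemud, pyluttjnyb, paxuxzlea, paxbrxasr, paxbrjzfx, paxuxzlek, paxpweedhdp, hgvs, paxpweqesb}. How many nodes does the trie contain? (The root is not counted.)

96

Count nodes per top-level branch (shared prefixes stored once):
  'h'-branch (hgvs): 4 nodes
  'p'-branch (paleaag, paxbrjzfx, paxbrxasr, paxpwebbc, paxpweedhdp, paxpweqesb, paxpweqsr, paxpzvatlk, paxpzwcky, paxpzwp, paxuqdzd, paxuqdzu, paxuxzlea, paxuxzlek, paxv, plqcimzxrcr, pmyfkm, pmyfkumemud, pqpn, pyluttjnyb): 92 nodes
Sum: 96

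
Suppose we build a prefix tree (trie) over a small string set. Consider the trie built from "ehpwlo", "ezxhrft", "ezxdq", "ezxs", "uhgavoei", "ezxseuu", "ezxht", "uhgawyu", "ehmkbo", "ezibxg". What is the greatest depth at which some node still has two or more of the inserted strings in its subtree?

4

Equivalently: take the maximum, over all pairs, of their longest common prefix length.
e.g. "ezxhrft" and "ezxht" share the prefix "ezxh" of length 4; no pair shares a longer one.
Longest shared-prefix length: 4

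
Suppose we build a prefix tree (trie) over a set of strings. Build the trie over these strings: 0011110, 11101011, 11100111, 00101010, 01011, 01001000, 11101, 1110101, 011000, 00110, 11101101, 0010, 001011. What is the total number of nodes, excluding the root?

Count nodes per top-level branch (shared prefixes stored once):
  '0'-branch (0010, 00101010, 001011, 00110, 0011110, 01001000, 01011, 011000): 27 nodes
  '1'-branch (11100111, 11101, 1110101, 11101011, 11101101): 15 nodes
Sum: 42

42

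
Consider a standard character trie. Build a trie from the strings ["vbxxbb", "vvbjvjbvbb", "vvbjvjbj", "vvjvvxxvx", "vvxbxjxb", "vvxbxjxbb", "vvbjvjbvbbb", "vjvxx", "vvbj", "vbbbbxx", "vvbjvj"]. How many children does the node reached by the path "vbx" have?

1

Walk "vbx" from the root, arriving at one node.
Characters that immediately follow "vbx" among the stored strings: {x}.
That node has 1 child edge.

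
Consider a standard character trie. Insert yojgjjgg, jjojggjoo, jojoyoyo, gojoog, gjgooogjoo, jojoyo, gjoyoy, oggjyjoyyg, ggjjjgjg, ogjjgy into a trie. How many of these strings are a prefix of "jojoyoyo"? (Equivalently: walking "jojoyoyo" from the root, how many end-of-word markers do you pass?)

Traverse "jojoyoyo" character by character; count nodes along the way that are marked as word ends.
Prefixes of the query that are stored words: "jojoyo", "jojoyoyo"
Count: 2

2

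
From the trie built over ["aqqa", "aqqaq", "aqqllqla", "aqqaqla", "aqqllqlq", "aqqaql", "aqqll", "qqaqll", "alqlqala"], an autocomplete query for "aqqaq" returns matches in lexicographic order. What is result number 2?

Filter for "aqqaq…" and sort: "aqqaq", "aqqaql", "aqqaqla"
The 2nd is aqqaql.

aqqaql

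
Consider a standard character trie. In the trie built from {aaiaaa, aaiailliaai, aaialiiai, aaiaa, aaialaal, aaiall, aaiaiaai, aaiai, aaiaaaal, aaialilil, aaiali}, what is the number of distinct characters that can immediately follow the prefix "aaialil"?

The children of the "aaialil" node are the distinct next characters among strings starting with "aaialil".
Characters that immediately follow "aaialil" among the stored strings: {i}.
That node has 1 child edge.

1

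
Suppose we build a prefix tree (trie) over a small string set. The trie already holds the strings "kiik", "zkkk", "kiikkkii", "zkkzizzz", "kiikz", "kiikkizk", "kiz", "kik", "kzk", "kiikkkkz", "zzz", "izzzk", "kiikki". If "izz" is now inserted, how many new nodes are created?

0

"izz" is already a full path in the trie; only an end-marker is added.
No new nodes are needed: 0.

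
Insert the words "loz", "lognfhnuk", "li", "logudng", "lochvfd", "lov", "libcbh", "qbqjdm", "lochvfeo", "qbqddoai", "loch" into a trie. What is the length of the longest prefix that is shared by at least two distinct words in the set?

Equivalently: take the maximum, over all pairs, of their longest common prefix length.
"lochvfd" and "lochvfeo" agree on "lochvf" (6 characters) before diverging; nothing deeper is shared.
Longest shared-prefix length: 6

6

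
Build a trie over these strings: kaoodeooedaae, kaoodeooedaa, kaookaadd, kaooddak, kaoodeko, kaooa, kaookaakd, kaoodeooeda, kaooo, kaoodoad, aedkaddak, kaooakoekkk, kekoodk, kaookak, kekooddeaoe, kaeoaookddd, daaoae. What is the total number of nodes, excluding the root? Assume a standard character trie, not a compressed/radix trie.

72

Trace insertions, counting only characters that open a new branch:
  "kaoodeooedaae" → 13 new (k, a, o, o, d, e, o, o, e, d, a, a, e)
  "kaoodeooedaa" → prefix "kaoodeooedaa" already present; 0 new (none)
  "kaookaadd" → prefix "kaoo" already present; 5 new (k, a, a, d, d)
  "kaooddak" → prefix "kaood" already present; 3 new (d, a, k)
  "kaoodeko" → prefix "kaoode" already present; 2 new (k, o)
  "kaooa" → prefix "kaoo" already present; 1 new (a)
  "kaookaakd" → prefix "kaookaa" already present; 2 new (k, d)
  "kaoodeooeda" → prefix "kaoodeooeda" already present; 0 new (none)
  "kaooo" → prefix "kaoo" already present; 1 new (o)
  "kaoodoad" → prefix "kaood" already present; 3 new (o, a, d)
  "aedkaddak" → 9 new (a, e, d, k, a, d, d, a, k)
  "kaooakoekkk" → prefix "kaooa" already present; 6 new (k, o, e, k, k, k)
  "kekoodk" → prefix "k" already present; 6 new (e, k, o, o, d, k)
  "kaookak" → prefix "kaooka" already present; 1 new (k)
  "kekooddeaoe" → prefix "kekood" already present; 5 new (d, e, a, o, e)
  "kaeoaookddd" → prefix "ka" already present; 9 new (e, o, a, o, o, k, d, d, d)
  "daaoae" → 6 new (d, a, a, o, a, e)
Total nodes = 13 + 0 + 5 + 3 + 2 + 1 + 2 + 0 + 1 + 3 + 9 + 6 + 6 + 1 + 5 + 9 + 6 = 72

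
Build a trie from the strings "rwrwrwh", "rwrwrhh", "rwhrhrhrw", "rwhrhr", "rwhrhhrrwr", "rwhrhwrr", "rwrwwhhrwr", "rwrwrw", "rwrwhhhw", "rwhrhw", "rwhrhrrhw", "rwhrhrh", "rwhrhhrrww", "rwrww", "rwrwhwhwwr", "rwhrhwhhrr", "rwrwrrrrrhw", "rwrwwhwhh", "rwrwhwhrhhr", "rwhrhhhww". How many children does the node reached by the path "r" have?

Follow the path "r" to its node, then look at its outgoing edges.
Distinct next characters after "r": w.
That node has 1 child edge.

1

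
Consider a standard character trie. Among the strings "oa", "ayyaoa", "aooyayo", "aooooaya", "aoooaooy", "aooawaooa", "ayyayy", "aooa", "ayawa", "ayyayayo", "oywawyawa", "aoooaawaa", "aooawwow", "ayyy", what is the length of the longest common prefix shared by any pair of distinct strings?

The deepest shared node is where two words last agree before diverging.
e.g. "aooawaooa" and "aooawwow" share the prefix "aooaw" of length 5; no pair shares a longer one.
Longest shared-prefix length: 5

5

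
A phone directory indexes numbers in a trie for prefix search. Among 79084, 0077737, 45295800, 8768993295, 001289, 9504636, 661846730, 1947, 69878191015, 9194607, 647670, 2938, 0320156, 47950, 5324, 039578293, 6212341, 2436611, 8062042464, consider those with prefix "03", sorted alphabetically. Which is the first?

0320156

Words with prefix "03", in lexicographic order: "0320156", "039578293"
The 1st is 0320156.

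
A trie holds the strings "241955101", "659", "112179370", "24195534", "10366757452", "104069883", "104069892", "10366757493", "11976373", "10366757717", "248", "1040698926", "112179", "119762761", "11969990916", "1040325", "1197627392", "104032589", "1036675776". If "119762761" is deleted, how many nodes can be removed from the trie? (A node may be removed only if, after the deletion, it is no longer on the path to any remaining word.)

2

A node on "119762761"'s path can go only if nothing else ends at it or branches off below it.
The suffix "61" (2 nodes) is used only by "119762761"; the node for "1197627" still has the child "3", so pruning stops there.
Nodes removed: 2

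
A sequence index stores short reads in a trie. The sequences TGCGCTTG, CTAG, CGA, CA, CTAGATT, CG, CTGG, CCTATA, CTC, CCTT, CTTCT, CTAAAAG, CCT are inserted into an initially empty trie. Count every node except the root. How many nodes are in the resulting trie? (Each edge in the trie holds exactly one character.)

Count nodes per top-level branch (shared prefixes stored once):
  'C'-branch (CA, CCT, CCTATA, CCTT, CG, CGA, CTAAAAG, CTAG, CTAGATT, CTC, CTGG, CTTCT): 26 nodes
  'T'-branch (TGCGCTTG): 8 nodes
Sum: 34

34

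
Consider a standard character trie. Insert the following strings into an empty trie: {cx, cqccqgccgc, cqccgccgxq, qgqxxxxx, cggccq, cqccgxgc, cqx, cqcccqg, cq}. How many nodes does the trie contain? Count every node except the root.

Trie structure (* marks end of a word):
(root)
├─ c
│  ├─ g
│  │  └─ g
│  │     └─ c
│  │        └─ c
│  │           └─ q *
│  ├─ q *
│  │  ├─ c
│  │  │  └─ c
│  │  │     ├─ c
│  │  │     │  └─ q
│  │  │     │     └─ g *
│  │  │     ├─ g
│  │  │     │  ├─ c
│  │  │     │  │  └─ c
│  │  │     │  │     └─ g
│  │  │     │  │        └─ x
│  │  │     │  │           └─ q *
│  │  │     │  └─ x
│  │  │     │     └─ g
│  │  │     │        └─ c *
│  │  │     └─ q
│  │  │        └─ g
│  │  │           └─ c
│  │  │              └─ c
│  │  │                 └─ g
│  │  │                    └─ c *
│  │  └─ x *
│  └─ x *
└─ q
   └─ g
      └─ q
         └─ x
            └─ x
               └─ x
                  └─ x
                     └─ x *
Counting every labelled node above: 37.

37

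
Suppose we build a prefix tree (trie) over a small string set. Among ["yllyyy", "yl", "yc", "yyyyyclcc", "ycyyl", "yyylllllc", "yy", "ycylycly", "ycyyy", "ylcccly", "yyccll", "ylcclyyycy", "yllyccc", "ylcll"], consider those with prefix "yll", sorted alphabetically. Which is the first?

Filter for "yll…" and sort: "yllyccc", "yllyyy"
Position 1: yllyccc

yllyccc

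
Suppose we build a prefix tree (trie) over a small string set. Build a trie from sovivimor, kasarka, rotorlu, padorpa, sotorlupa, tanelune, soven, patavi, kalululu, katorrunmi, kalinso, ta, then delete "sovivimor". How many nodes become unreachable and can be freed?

6

After clearing the end-marker at "sovivimor", prune upward until reaching a node still needed by another word.
The suffix "ivimor" (6 nodes) is used only by "sovivimor"; the node for "sov" still has the child "e", so pruning stops there.
Nodes removed: 6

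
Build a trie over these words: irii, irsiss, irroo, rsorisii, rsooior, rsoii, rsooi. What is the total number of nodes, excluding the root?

25

Insert word by word; a character creates a node only if that edge doesn't already exist:
  "irii" → 4 new (i, r, i, i)
  "irsiss" → prefix "ir" already present; 4 new (s, i, s, s)
  "irroo" → prefix "ir" already present; 3 new (r, o, o)
  "rsorisii" → 8 new (r, s, o, r, i, s, i, i)
  "rsooior" → prefix "rso" already present; 4 new (o, i, o, r)
  "rsoii" → prefix "rso" already present; 2 new (i, i)
  "rsooi" → prefix "rsooi" already present; 0 new (none)
Total nodes = 4 + 4 + 3 + 8 + 4 + 2 + 0 = 25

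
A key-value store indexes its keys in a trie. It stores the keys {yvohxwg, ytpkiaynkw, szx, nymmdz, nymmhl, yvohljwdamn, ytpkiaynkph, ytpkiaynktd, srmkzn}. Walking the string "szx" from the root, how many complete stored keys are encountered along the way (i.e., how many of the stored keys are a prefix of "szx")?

Traverse "szx" character by character; count nodes along the way that are marked as word ends.
Prefixes of the query that are stored words: "szx"
Count: 1

1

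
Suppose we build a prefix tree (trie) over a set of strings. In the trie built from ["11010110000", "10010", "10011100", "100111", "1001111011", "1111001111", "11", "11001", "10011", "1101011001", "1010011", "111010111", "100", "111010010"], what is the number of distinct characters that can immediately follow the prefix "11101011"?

1

Walk "11101011" from the root, arriving at one node.
Characters that immediately follow "11101011" among the stored strings: {1}.
That node has 1 child edge.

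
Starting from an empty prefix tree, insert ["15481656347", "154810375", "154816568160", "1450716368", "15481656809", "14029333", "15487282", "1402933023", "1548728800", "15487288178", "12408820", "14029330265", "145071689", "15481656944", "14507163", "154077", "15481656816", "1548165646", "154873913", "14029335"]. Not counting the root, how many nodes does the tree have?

Insert word by word; a character creates a node only if that edge doesn't already exist:
  "15481656347" → 11 new (1, 5, 4, 8, 1, 6, 5, 6, 3, 4, 7)
  "154810375" → prefix "15481" already present; 4 new (0, 3, 7, 5)
  "154816568160" → prefix "15481656" already present; 4 new (8, 1, 6, 0)
  "1450716368" → prefix "1" already present; 9 new (4, 5, 0, 7, 1, 6, 3, 6, 8)
  "15481656809" → prefix "154816568" already present; 2 new (0, 9)
  "14029333" → prefix "14" already present; 6 new (0, 2, 9, 3, 3, 3)
  "15487282" → prefix "1548" already present; 4 new (7, 2, 8, 2)
  "1402933023" → prefix "1402933" already present; 3 new (0, 2, 3)
  "1548728800" → prefix "1548728" already present; 3 new (8, 0, 0)
  "15487288178" → prefix "15487288" already present; 3 new (1, 7, 8)
  "12408820" → prefix "1" already present; 7 new (2, 4, 0, 8, 8, 2, 0)
  "14029330265" → prefix "140293302" already present; 2 new (6, 5)
  "145071689" → prefix "1450716" already present; 2 new (8, 9)
  "15481656944" → prefix "15481656" already present; 3 new (9, 4, 4)
  "14507163" → prefix "14507163" already present; 0 new (none)
  "154077" → prefix "154" already present; 3 new (0, 7, 7)
  "15481656816" → prefix "15481656816" already present; 0 new (none)
  "1548165646" → prefix "15481656" already present; 2 new (4, 6)
  "154873913" → prefix "15487" already present; 4 new (3, 9, 1, 3)
  "14029335" → prefix "1402933" already present; 1 new (5)
Total nodes = 11 + 4 + 4 + 9 + 2 + 6 + 4 + 3 + 3 + 3 + 7 + 2 + 2 + 3 + 0 + 3 + 0 + 2 + 4 + 1 = 73

73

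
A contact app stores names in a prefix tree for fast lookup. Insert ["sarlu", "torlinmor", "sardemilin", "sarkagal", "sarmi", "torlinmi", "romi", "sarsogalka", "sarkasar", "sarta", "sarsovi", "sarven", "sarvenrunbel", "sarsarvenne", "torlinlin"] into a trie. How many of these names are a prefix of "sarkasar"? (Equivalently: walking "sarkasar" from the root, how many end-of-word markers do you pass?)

Check each prefix of "sarkasar" against the stored set — each match is an end-marker on the path.
Prefixes of the query that are stored words: "sarkasar"
Count: 1

1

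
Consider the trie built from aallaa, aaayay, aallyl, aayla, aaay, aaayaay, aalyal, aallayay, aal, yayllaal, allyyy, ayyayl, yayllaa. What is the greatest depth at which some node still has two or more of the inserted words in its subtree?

Equivalently: take the maximum, over all pairs, of their longest common prefix length.
e.g. "yayllaa" and "yayllaal" share the prefix "yayllaa" of length 7; no pair shares a longer one.
Longest shared-prefix length: 7

7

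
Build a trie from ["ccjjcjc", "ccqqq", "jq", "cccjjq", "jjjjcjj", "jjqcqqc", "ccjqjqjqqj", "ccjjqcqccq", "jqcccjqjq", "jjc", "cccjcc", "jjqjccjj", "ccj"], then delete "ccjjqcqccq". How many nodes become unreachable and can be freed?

6

A node on "ccjjqcqccq"'s path can go only if nothing else ends at it or branches off below it.
The suffix "qcqccq" (6 nodes) is used only by "ccjjqcqccq"; the node for "ccjj" still has the child "c", so pruning stops there.
Nodes removed: 6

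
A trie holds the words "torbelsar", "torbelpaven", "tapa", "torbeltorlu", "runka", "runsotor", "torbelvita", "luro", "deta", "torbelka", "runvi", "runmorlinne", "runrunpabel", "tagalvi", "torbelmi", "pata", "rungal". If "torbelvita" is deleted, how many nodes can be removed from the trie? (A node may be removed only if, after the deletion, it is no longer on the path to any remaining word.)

4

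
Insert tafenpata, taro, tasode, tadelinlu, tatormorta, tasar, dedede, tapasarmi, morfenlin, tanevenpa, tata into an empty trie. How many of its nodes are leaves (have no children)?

11

Leaves are exactly the stored words that no other stored word extends.
Those words: "dedede", "morfenlin", "tadelinlu", "tafenpata", "tanevenpa", "tapasarmi", "taro", "tasar", "tasode", "tata", "tatormorta"
Leaf count: 11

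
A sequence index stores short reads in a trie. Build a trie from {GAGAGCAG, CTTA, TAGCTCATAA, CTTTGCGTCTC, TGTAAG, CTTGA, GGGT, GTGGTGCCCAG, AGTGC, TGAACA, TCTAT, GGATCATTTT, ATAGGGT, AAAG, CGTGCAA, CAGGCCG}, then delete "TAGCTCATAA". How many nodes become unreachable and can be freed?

After clearing the end-marker at "TAGCTCATAA", prune upward until reaching a node still needed by another word.
The suffix "AGCTCATAA" (9 nodes) is used only by "TAGCTCATAA"; the node for "T" still has the child "G", so pruning stops there.
Nodes removed: 9

9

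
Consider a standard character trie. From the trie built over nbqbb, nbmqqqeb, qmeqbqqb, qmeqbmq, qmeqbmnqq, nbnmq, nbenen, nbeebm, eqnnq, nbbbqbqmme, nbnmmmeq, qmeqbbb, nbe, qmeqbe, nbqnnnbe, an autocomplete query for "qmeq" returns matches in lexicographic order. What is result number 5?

Words with prefix "qmeq", in lexicographic order: "qmeqbbb", "qmeqbe", "qmeqbmnqq", "qmeqbmq", "qmeqbqqb"
Position 5: qmeqbqqb

qmeqbqqb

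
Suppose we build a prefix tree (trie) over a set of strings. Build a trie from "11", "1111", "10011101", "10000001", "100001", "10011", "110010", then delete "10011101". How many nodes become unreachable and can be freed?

3

A node on "10011101"'s path can go only if nothing else ends at it or branches off below it.
The suffix "101" (3 nodes) is used only by "10011101"; "10011" is itself a stored word, so pruning stops there.
Nodes removed: 3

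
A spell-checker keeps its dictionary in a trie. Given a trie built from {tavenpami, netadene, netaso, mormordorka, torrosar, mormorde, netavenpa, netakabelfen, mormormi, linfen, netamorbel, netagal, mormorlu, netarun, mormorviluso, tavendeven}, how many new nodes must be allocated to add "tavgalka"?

5

"tav" is already a path in the trie; the remaining "galka" must be added.
So 8 − 3 = 5 new nodes.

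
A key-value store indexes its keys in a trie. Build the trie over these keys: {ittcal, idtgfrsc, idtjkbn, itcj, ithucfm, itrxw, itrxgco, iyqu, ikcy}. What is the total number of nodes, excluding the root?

36

Trace insertions, counting only characters that open a new branch:
  "ittcal" → 6 new (i, t, t, c, a, l)
  "idtgfrsc" → prefix "i" already present; 7 new (d, t, g, f, r, s, c)
  "idtjkbn" → prefix "idt" already present; 4 new (j, k, b, n)
  "itcj" → prefix "it" already present; 2 new (c, j)
  "ithucfm" → prefix "it" already present; 5 new (h, u, c, f, m)
  "itrxw" → prefix "it" already present; 3 new (r, x, w)
  "itrxgco" → prefix "itrx" already present; 3 new (g, c, o)
  "iyqu" → prefix "i" already present; 3 new (y, q, u)
  "ikcy" → prefix "i" already present; 3 new (k, c, y)
Total nodes = 6 + 7 + 4 + 2 + 5 + 3 + 3 + 3 + 3 = 36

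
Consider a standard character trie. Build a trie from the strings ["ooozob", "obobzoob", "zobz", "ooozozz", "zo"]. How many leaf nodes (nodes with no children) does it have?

A leaf is a node with no children — equivalently, the end of a word that is not a proper prefix of any other stored word.
Those words: "obobzoob", "ooozob", "ooozozz", "zobz"
Leaf count: 4

4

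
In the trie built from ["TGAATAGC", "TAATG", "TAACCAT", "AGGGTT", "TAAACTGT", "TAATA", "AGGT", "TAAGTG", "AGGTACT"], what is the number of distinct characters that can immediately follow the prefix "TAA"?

4

Follow the path "TAA" to its node, then look at its outgoing edges.
Characters that immediately follow "TAA" among the stored strings: {A, C, G, T}.
That node has 4 child edges.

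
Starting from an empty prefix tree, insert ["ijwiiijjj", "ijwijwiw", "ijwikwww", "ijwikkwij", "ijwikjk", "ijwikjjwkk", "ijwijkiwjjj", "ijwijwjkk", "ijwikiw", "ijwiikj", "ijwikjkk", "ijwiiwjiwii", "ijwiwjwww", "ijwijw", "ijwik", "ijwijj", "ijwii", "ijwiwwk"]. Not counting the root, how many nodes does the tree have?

For each word, the new-node count is its length minus the longest prefix already in the trie:
  "ijwiiijjj" → 9 new (i, j, w, i, i, i, j, j, j)
  "ijwijwiw" → prefix "ijwi" already present; 4 new (j, w, i, w)
  "ijwikwww" → prefix "ijwi" already present; 4 new (k, w, w, w)
  "ijwikkwij" → prefix "ijwik" already present; 4 new (k, w, i, j)
  "ijwikjk" → prefix "ijwik" already present; 2 new (j, k)
  "ijwikjjwkk" → prefix "ijwikj" already present; 4 new (j, w, k, k)
  "ijwijkiwjjj" → prefix "ijwij" already present; 6 new (k, i, w, j, j, j)
  "ijwijwjkk" → prefix "ijwijw" already present; 3 new (j, k, k)
  "ijwikiw" → prefix "ijwik" already present; 2 new (i, w)
  "ijwiikj" → prefix "ijwii" already present; 2 new (k, j)
  "ijwikjkk" → prefix "ijwikjk" already present; 1 new (k)
  "ijwiiwjiwii" → prefix "ijwii" already present; 6 new (w, j, i, w, i, i)
  "ijwiwjwww" → prefix "ijwi" already present; 5 new (w, j, w, w, w)
  "ijwijw" → prefix "ijwijw" already present; 0 new (none)
  "ijwik" → prefix "ijwik" already present; 0 new (none)
  "ijwijj" → prefix "ijwij" already present; 1 new (j)
  "ijwii" → prefix "ijwii" already present; 0 new (none)
  "ijwiwwk" → prefix "ijwiw" already present; 2 new (w, k)
Total nodes = 9 + 4 + 4 + 4 + 2 + 4 + 6 + 3 + 2 + 2 + 1 + 6 + 5 + 0 + 0 + 1 + 0 + 2 = 55

55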